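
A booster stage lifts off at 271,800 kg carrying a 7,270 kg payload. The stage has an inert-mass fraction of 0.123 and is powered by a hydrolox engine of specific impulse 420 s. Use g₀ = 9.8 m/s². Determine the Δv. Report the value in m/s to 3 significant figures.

Δv ≈ 7910 m/s

Stage wet mass = m₀ − payload = 271,800 − 7,270 = 264,530 kg.
Stage dry mass = ε × stage wet mass = 0.123 × 264,530 = 32,537.2 kg.
Burnout mass m_f = stage dry + payload = 32,537.2 + 7,270 = 39,807.2 kg.
v_e = Isp · g₀ = 420 × 9.8 = 4116.0 m/s.
Δv = v_e · ln(271,800/39,807.2) = 4116.0 × ln(6.828) = 4116.0 × 1.9210 ≈ 7907 m/s.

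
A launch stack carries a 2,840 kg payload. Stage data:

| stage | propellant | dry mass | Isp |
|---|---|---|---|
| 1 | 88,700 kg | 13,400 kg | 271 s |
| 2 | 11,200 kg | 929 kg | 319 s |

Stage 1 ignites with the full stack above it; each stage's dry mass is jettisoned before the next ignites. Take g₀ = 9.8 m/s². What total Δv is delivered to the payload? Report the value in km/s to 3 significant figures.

Ignition mass of stage 1 = 88,700+13,400 + 11,200+929 + 2,840 = 117,069 kg.
Stage 1: m₀ = 117,069 kg, m_f = 117,069 − 88,700 = 28,369 kg; Δv = 271×9.8×ln(4.127) = 2655.8×1.4175 ≈ 3765 m/s.
Stage 2: m₀ = 14,969 kg, m_f = 14,969 − 11,200 = 3,769 kg; Δv = 319×9.8×ln(3.972) = 3126.2×1.3792 ≈ 4312 m/s.
Total Δv = 3765 + 4312 = 8077 m/s.

Δv ≈ 8.08 km/s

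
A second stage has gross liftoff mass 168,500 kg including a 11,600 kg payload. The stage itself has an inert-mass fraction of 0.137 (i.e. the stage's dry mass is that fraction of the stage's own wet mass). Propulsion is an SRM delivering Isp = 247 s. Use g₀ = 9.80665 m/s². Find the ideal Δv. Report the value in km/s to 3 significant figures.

Stage wet mass = m₀ − payload = 168,500 − 11,600 = 156,900 kg.
Stage dry mass = ε × stage wet mass = 0.137 × 156,900 = 21,495.3 kg.
Burnout mass m_f = stage dry + payload = 21,495.3 + 11,600 = 33,095.3 kg.
v_e = Isp · g₀ = 247 × 9.80665 = 2422.2 m/s.
Δv = v_e · ln(168,500/33,095.3) = 2422.2 × ln(5.091) = 2422.2 × 1.6275 ≈ 3942 m/s.

Δv ≈ 3.94 km/s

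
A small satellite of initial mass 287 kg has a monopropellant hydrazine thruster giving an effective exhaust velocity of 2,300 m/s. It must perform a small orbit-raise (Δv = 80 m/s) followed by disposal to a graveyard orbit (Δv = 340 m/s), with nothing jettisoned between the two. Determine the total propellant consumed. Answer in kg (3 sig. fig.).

After the first burn: m = 287 × exp(−80/2300.0) = 287 × 0.96582 = 277.19 kg.
After the second burn: m = 277.19 × exp(−340/2300.0) = 277.19 × 0.86258 = 239.099 kg.
Total propellant = m₀ − m_final = 287 − 239.099 = 47.901 kg.

total propellant consumed ≈ 47.9 kg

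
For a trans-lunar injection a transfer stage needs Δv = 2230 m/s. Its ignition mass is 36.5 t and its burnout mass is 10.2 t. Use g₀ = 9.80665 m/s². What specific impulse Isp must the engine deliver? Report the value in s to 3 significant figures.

ln(m₀/m_f) = ln(36500/10200) = ln(3.578) = 1.2749.
By the Tsiolkovsky rocket equation, v_e = Δv / ln(m₀/m_f) = 2230 / 1.2749 = 1749.1 m/s.
Isp = v_e / g₀ = 1749.1 / 9.80665 = 178.4 s.

Isp ≈ 178 s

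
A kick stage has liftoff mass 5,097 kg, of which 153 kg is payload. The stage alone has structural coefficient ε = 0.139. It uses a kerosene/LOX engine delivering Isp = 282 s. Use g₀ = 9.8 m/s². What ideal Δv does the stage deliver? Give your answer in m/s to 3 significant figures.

Stage wet mass = m₀ − payload = 5,097 − 153 = 4,944 kg.
Stage dry mass = ε × stage wet mass = 0.139 × 4,944 = 687.216 kg.
Burnout mass m_f = stage dry + payload = 687.216 + 153 = 840.216 kg.
v_e = Isp · g₀ = 282 × 9.8 = 2763.6 m/s.
Using Δv = v_e ln(m₀/m_f): Δv = v_e · ln(5,097/840.216) = 2763.6 × ln(6.066) = 2763.6 × 1.8027 ≈ 4982 m/s.

Δv ≈ 4980 m/s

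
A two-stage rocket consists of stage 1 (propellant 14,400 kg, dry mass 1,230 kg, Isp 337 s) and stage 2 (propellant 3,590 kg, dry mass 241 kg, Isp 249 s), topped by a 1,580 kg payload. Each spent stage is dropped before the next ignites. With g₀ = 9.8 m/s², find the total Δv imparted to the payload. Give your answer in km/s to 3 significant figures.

Ignition mass of stage 1 = 14,400+1,230 + 3,590+241 + 1,580 = 21,041 kg.
Stage 1: m₀ = 21,041 kg, m_f = 21,041 − 14,400 = 6,641 kg; Δv = 337×9.8×ln(3.168) = 3302.6×1.1532 ≈ 3809 m/s.
Stage 2: m₀ = 5,411 kg, m_f = 5,411 − 3,590 = 1,821 kg; Δv = 249×9.8×ln(2.971) = 2440.2×1.0890 ≈ 2657 m/s.
Total Δv = 3809 + 2657 = 6466 m/s.

Δv ≈ 6.47 km/s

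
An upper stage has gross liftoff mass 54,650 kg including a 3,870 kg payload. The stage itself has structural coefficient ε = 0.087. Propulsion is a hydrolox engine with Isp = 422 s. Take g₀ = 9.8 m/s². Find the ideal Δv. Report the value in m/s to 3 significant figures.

Stage wet mass = m₀ − payload = 54,650 − 3,870 = 50,780 kg.
Stage dry mass = ε × stage wet mass = 0.087 × 50,780 = 4,417.86 kg.
Burnout mass m_f = stage dry + payload = 4,417.86 + 3,870 = 8,287.86 kg.
v_e = Isp · g₀ = 422 × 9.8 = 4135.6 m/s.
Δv = v_e · ln(54,650/8,287.86) = 4135.6 × ln(6.594) = 4135.6 × 1.8862 ≈ 7800 m/s.

Δv ≈ 7800 m/s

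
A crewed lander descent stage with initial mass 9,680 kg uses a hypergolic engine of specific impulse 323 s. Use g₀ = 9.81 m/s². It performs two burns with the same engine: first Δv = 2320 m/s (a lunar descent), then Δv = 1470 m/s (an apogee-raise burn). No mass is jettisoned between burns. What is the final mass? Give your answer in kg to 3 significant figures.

v_e = Isp · g₀ = 323 × 9.81 = 3168.6 m/s.
After the first burn: m = 9680 × exp(−2320/3168.6) = 9680 × 0.48086 = 4,654.72 kg.
After the second burn: m = 4,654.72 × exp(−1470/3168.6) = 4,654.72 × 0.62881 = 2,926.93 kg.

final mass ≈ 2930 kg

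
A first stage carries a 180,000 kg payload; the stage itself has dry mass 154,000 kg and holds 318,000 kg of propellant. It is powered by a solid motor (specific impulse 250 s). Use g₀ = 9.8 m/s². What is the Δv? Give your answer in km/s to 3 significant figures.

v_e = Isp · g₀ = 250 × 9.8 = 2450.0 m/s.
m₀ = payload + dry + propellant = 180,000 + 154,000 + 318,000 = 652,000 kg.
m_f = payload + dry = 180,000 + 154,000 = 334,000 kg.
Using Δv = v_e ln(m₀/m_f): Δv = v_e · ln(m₀/m_f) = 2450.0 × ln(1.952) = 2450.0 × 0.6689 ≈ 1638.8 m/s.

Δv ≈ 1.64 km/s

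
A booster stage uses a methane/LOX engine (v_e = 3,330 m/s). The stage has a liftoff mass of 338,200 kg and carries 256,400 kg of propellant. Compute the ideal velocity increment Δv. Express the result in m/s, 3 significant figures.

m_f = m₀ − m_prop = 338,200 − 256,400 = 81,800 kg.
Rocket equation: Δv = v_e · ln(m₀/m_f) = 3330.0 × ln(4.134) = 3330.0 × 1.4194 ≈ 4726.5 m/s.

Δv ≈ 4730 m/s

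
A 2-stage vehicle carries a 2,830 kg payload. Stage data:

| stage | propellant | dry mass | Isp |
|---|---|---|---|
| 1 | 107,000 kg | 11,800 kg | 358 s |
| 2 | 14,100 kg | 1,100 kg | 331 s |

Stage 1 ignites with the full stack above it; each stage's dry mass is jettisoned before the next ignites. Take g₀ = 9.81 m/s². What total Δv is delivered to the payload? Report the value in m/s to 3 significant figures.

Ignition mass of stage 1 = 107,000+11,800 + 14,100+1,100 + 2,830 = 136,830 kg.
Stage 1: m₀ = 136,830 kg, m_f = 136,830 − 107,000 = 29,830 kg; Δv = 358×9.81×ln(4.587) = 3512.0×1.5232 ≈ 5350 m/s.
Stage 2: m₀ = 18,030 kg, m_f = 18,030 − 14,100 = 3,930 kg; Δv = 331×9.81×ln(4.588) = 3247.1×1.5234 ≈ 4947 m/s.
Total Δv = 5350 + 4947 = 10297 m/s.

Δv ≈ 10300 m/s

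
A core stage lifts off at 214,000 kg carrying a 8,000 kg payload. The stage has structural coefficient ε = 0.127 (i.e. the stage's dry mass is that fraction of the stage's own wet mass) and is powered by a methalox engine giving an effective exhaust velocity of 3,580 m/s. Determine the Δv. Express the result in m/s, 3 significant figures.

Δv ≈ 6570 m/s

Stage wet mass = m₀ − payload = 214,000 − 8,000 = 206,000 kg.
Stage dry mass = ε × stage wet mass = 0.127 × 206,000 = 26,162 kg.
Burnout mass m_f = stage dry + payload = 26,162 + 8,000 = 34,162 kg.
By the Tsiolkovsky rocket equation, Δv = v_e · ln(214,000/34,162) = 3580.0 × ln(6.264) = 3580.0 × 1.8349 ≈ 6569 m/s.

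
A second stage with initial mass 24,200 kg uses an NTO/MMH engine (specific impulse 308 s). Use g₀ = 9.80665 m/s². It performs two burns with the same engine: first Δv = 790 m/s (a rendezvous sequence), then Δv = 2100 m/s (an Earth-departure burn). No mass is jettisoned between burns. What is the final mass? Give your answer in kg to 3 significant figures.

v_e = Isp · g₀ = 308 × 9.80665 = 3020.4 m/s.
After the first burn: m = 24200 × exp(−790/3020.4) = 24200 × 0.76986 = 18,630.6 kg.
After the second burn: m = 18,630.6 × exp(−2100/3020.4) = 18,630.6 × 0.49894 = 9,295.55 kg.

final mass ≈ 9300 kg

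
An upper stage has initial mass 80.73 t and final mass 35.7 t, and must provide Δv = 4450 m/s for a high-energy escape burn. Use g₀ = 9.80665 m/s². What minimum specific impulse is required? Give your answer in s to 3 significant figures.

ln(m₀/m_f) = ln(80730/35700) = ln(2.261) = 0.8160.
v_e = Δv / ln(m₀/m_f) = 4450 / 0.8160 = 5453.7 m/s.
Isp = v_e / g₀ = 5453.7 / 9.80665 = 556.1 s.

Isp ≈ 556 s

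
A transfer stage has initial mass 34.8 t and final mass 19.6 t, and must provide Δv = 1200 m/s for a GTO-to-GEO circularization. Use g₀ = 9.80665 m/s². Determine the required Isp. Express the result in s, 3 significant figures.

ln(m₀/m_f) = ln(34800/19600) = ln(1.776) = 0.5741.
Using Δv = v_e ln(m₀/m_f): v_e = Δv / ln(m₀/m_f) = 1200 / 0.5741 = 2090.3 m/s.
Isp = v_e / g₀ = 2090.3 / 9.80665 = 213.1 s.

Isp ≈ 213 s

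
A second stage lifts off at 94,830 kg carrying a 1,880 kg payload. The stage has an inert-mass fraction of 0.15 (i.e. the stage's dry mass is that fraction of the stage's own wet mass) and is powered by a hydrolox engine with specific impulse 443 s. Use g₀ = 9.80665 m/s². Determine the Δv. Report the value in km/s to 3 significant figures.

Δv ≈ 7.78 km/s

Stage wet mass = m₀ − payload = 94,830 − 1,880 = 92,950 kg.
Stage dry mass = ε × stage wet mass = 0.15 × 92,950 = 13,942.5 kg.
Burnout mass m_f = stage dry + payload = 13,942.5 + 1,880 = 15,822.5 kg.
v_e = Isp · g₀ = 443 × 9.80665 = 4344.3 m/s.
Δv = v_e · ln(94,830/15,822.5) = 4344.3 × ln(5.993) = 4344.3 × 1.7907 ≈ 7779 m/s.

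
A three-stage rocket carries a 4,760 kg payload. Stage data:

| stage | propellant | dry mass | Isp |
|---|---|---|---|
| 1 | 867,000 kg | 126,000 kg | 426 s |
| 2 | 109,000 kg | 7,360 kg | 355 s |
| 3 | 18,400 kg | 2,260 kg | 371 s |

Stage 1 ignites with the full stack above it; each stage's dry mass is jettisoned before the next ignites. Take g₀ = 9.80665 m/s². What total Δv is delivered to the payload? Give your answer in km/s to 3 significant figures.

Δv ≈ 15.8 km/s

Ignition mass of stage 1 = 867,000+126,000 + 109,000+7,360 + 18,400+2,260 + 4,760 = 1,134,780 kg.
Stage 1: m₀ = 1,134,780 kg, m_f = 1,134,780 − 867,000 = 267,780 kg; Δv = 426×9.80665×ln(4.238) = 4177.6×1.4440 ≈ 6033 m/s.
Stage 2: m₀ = 141,780 kg, m_f = 141,780 − 109,000 = 32,780 kg; Δv = 355×9.80665×ln(4.325) = 3481.4×1.4645 ≈ 5098 m/s.
Stage 3: m₀ = 25,420 kg, m_f = 25,420 − 18,400 = 7,020 kg; Δv = 371×9.80665×ln(3.621) = 3638.3×1.2868 ≈ 4682 m/s.
Total Δv = 6033 + 5098 + 4682 = 15813 m/s.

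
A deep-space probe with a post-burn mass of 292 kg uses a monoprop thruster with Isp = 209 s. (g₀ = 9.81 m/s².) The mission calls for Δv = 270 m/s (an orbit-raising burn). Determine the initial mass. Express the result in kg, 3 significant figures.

initial mass ≈ 333 kg

v_e = Isp · g₀ = 209 × 9.81 = 2050.3 m/s.
m₀/m_f = exp(Δv / v_e) = exp(270 / 2050.3) = exp(0.1317) = 1.1408.
m₀ = m_f × 1.1408 = 292 × 1.1408 = 333.114 kg.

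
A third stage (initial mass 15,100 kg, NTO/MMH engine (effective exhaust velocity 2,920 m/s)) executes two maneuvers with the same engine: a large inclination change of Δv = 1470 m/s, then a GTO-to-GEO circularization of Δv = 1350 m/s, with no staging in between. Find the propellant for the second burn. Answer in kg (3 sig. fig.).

After the first burn: m = 15100 × exp(−1470/2920.0) = 15100 × 0.60446 = 9,127.35 kg.
After the second burn: m = 9,127.35 × exp(−1350/2920.0) = 9,127.35 × 0.62982 = 5,748.59 kg.
Second-burn propellant = 9,127.35 − 5,748.59 = 3,378.76 kg.

propellant for the second burn ≈ 3380 kg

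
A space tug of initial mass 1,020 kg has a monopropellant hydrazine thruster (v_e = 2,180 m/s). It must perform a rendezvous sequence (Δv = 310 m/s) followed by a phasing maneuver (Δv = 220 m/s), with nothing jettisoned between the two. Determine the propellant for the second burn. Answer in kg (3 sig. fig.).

propellant for the second burn ≈ 84.9 kg

After the first burn: m = 1020 × exp(−310/2180.0) = 1020 × 0.86745 = 884.799 kg.
After the second burn: m = 884.799 × exp(−220/2180.0) = 884.799 × 0.90401 = 799.867 kg.
Second-burn propellant = 884.799 − 799.867 = 84.932 kg.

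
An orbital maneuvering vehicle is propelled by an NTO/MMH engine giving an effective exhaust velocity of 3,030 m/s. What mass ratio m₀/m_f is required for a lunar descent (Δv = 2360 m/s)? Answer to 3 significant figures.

Rocket equation: m₀/m_f = exp(Δv / v_e) = exp(2360 / 3030.0) = exp(0.7789) = 2.1790.

mass ratio ≈ 2.18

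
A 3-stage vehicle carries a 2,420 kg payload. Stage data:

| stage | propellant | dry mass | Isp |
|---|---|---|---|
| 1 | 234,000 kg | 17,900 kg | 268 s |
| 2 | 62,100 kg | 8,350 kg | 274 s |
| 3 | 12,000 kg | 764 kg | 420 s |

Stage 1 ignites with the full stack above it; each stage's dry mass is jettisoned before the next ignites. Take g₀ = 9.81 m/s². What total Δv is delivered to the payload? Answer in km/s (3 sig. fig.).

Ignition mass of stage 1 = 234,000+17,900 + 62,100+8,350 + 12,000+764 + 2,420 = 337,534 kg.
Stage 1: m₀ = 337,534 kg, m_f = 337,534 − 234,000 = 103,534 kg; Δv = 268×9.81×ln(3.26) = 2629.1×1.1818 ≈ 3107 m/s.
Stage 2: m₀ = 85,634 kg, m_f = 85,634 − 62,100 = 23,534 kg; Δv = 274×9.81×ln(3.639) = 2687.9×1.2916 ≈ 3472 m/s.
Stage 3: m₀ = 15,184 kg, m_f = 15,184 − 12,000 = 3,184 kg; Δv = 420×9.81×ln(4.769) = 4120.2×1.5621 ≈ 6436 m/s.
Total Δv = 3107 + 3472 + 6436 = 13015 m/s.

Δv ≈ 13.0 km/s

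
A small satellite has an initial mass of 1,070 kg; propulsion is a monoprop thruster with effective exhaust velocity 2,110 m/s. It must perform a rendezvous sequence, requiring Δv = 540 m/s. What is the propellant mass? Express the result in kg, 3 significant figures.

propellant mass ≈ 242 kg

Using Δv = v_e ln(m₀/m_f): m₀/m_f = exp(Δv / v_e) = exp(540 / 2110.0) = exp(0.2559) = 1.2917.
m_f = 1,070 / 1.2917 = 828.366 kg, so propellant = m₀ − m_f = 1,070 − 828.366 = 241.634 kg.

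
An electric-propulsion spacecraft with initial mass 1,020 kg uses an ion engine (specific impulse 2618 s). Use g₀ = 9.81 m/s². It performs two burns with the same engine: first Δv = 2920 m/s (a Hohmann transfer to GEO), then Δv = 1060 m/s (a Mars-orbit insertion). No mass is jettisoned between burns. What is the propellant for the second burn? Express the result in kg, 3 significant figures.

propellant for the second burn ≈ 36.8 kg

v_e = Isp · g₀ = 2618 × 9.81 = 25682.6 m/s.
After the first burn: m = 1020 × exp(−2920/25682.6) = 1020 × 0.89253 = 910.381 kg.
After the second burn: m = 910.381 × exp(−1060/25682.6) = 910.381 × 0.95957 = 873.574 kg.
Second-burn propellant = 910.381 − 873.574 = 36.807 kg.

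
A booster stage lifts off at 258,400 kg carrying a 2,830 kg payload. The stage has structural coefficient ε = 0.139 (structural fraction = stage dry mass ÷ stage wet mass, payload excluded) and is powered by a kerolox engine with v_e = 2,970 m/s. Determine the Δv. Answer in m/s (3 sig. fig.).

Stage wet mass = m₀ − payload = 258,400 − 2,830 = 255,570 kg.
Stage dry mass = ε × stage wet mass = 0.139 × 255,570 = 35,524.2 kg.
Burnout mass m_f = stage dry + payload = 35,524.2 + 2,830 = 38,354.2 kg.
Δv = v_e · ln(258,400/38,354.2) = 2970.0 × ln(6.737) = 2970.0 × 1.9076 ≈ 5666 m/s.

Δv ≈ 5670 m/s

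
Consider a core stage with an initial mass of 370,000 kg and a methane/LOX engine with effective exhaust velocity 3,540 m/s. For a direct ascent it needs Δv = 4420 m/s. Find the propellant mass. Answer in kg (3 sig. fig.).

Rocket equation: m₀/m_f = exp(Δv / v_e) = exp(4420 / 3540.0) = exp(1.2486) = 3.4854.
m_f = 370,000 / 3.4854 = 106,157 kg, so propellant = m₀ − m_f = 370,000 − 106,157 = 263,843 kg.

propellant mass ≈ 264000 kg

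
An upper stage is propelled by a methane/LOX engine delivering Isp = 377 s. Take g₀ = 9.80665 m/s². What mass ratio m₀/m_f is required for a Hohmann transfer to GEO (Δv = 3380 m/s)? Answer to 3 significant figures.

mass ratio ≈ 2.49

v_e = Isp · g₀ = 377 × 9.80665 = 3697.1 m/s.
From the ideal rocket equation, m₀/m_f = exp(Δv / v_e) = exp(3380 / 3697.1) = exp(0.9142) = 2.4948.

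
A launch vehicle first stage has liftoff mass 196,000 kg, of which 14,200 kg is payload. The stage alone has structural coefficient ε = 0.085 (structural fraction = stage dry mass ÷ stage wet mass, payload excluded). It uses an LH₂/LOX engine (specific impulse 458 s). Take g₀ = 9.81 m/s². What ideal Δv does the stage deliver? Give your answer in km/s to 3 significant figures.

Δv ≈ 8.49 km/s

Stage wet mass = m₀ − payload = 196,000 − 14,200 = 181,800 kg.
Stage dry mass = ε × stage wet mass = 0.085 × 181,800 = 15,453 kg.
Burnout mass m_f = stage dry + payload = 15,453 + 14,200 = 29,653 kg.
v_e = Isp · g₀ = 458 × 9.81 = 4493.0 m/s.
Δv = v_e · ln(196,000/29,653) = 4493.0 × ln(6.61) = 4493.0 × 1.8886 ≈ 8485 m/s.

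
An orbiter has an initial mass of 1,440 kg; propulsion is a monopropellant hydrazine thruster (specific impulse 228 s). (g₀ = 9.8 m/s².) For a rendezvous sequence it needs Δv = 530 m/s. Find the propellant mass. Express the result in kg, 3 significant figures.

propellant mass ≈ 304 kg

v_e = Isp · g₀ = 228 × 9.8 = 2234.4 m/s.
Using Δv = v_e ln(m₀/m_f): m₀/m_f = exp(Δv / v_e) = exp(530 / 2234.4) = exp(0.2372) = 1.2677.
m_f = 1,440 / 1.2677 = 1,135.92 kg, so propellant = m₀ − m_f = 1,440 − 1,135.92 = 304.08 kg.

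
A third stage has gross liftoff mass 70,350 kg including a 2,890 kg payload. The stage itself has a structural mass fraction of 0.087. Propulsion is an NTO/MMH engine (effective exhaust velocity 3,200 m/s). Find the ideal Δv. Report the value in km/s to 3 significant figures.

Δv ≈ 6.67 km/s

Stage wet mass = m₀ − payload = 70,350 − 2,890 = 67,460 kg.
Stage dry mass = ε × stage wet mass = 0.087 × 67,460 = 5,869.02 kg.
Burnout mass m_f = stage dry + payload = 5,869.02 + 2,890 = 8,759.02 kg.
Rocket equation: Δv = v_e · ln(70,350/8,759.02) = 3200.0 × ln(8.032) = 3200.0 × 2.0834 ≈ 6667 m/s.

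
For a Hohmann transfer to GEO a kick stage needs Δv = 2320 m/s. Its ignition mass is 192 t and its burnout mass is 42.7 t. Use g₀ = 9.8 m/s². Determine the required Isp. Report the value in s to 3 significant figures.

ln(m₀/m_f) = ln(192000/42700) = ln(4.496) = 1.5033.
Using Δv = v_e ln(m₀/m_f): v_e = Δv / ln(m₀/m_f) = 2320 / 1.5033 = 1543.3 m/s.
Isp = v_e / g₀ = 1543.3 / 9.8 = 157.5 s.

Isp ≈ 157 s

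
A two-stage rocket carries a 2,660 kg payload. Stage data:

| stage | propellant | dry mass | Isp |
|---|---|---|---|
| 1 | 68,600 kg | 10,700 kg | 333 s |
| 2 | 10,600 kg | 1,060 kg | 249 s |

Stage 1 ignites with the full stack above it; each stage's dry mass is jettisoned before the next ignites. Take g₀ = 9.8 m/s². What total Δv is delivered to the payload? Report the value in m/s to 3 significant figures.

Δv ≈ 7600 m/s

Ignition mass of stage 1 = 68,600+10,700 + 10,600+1,060 + 2,660 = 93,620 kg.
Stage 1: m₀ = 93,620 kg, m_f = 93,620 − 68,600 = 25,020 kg; Δv = 333×9.8×ln(3.742) = 3263.4×1.3196 ≈ 4306 m/s.
Stage 2: m₀ = 14,320 kg, m_f = 14,320 − 10,600 = 3,720 kg; Δv = 249×9.8×ln(3.849) = 2440.2×1.3479 ≈ 3289 m/s.
Total Δv = 4306 + 3289 = 7595 m/s.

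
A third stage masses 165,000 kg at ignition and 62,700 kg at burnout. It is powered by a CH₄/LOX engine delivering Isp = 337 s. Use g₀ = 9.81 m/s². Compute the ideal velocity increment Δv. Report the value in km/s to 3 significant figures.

v_e = Isp · g₀ = 337 × 9.81 = 3306.0 m/s.
Using Δv = v_e ln(m₀/m_f): Δv = v_e · ln(m₀/m_f) = 3306.0 × ln(2.632) = 3306.0 × 0.9676 ≈ 3198.8 m/s.

Δv ≈ 3.20 km/s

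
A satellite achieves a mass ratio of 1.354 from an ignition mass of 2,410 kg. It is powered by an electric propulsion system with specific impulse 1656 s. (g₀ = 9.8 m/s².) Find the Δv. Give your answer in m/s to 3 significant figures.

v_e = Isp · g₀ = 1656 × 9.8 = 16228.8 m/s.
From the ideal rocket equation, Δv = v_e · ln(1.354) = 16228.8 × 0.3031 ≈ 4918.4 m/s.

Δv ≈ 4920 m/s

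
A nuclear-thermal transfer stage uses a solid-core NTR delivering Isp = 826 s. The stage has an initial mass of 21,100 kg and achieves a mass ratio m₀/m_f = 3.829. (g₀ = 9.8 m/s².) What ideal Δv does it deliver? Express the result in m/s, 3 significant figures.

v_e = Isp · g₀ = 826 × 9.8 = 8094.8 m/s.
By the Tsiolkovsky rocket equation, Δv = v_e · ln(3.829) = 8094.8 × 1.3426 ≈ 10868.1 m/s.

Δv ≈ 10900 m/s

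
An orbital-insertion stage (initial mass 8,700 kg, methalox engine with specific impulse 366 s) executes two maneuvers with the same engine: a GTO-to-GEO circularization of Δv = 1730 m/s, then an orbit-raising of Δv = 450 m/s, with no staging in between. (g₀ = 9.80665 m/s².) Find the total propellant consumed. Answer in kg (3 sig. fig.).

v_e = Isp · g₀ = 366 × 9.80665 = 3589.2 m/s.
After the first burn: m = 8700 × exp(−1730/3589.2) = 8700 × 0.61755 = 5,372.69 kg.
After the second burn: m = 5,372.69 × exp(−450/3589.2) = 5,372.69 × 0.88217 = 4,739.63 kg.
Total propellant = m₀ − m_final = 8700 − 4,739.63 = 3,960.37 kg.

total propellant consumed ≈ 3960 kg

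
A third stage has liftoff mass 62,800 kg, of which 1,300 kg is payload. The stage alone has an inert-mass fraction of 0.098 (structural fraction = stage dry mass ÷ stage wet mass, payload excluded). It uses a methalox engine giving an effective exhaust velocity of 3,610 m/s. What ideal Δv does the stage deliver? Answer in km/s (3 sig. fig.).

Δv ≈ 7.76 km/s

Stage wet mass = m₀ − payload = 62,800 − 1,300 = 61,500 kg.
Stage dry mass = ε × stage wet mass = 0.098 × 61,500 = 6,027 kg.
Burnout mass m_f = stage dry + payload = 6,027 + 1,300 = 7,327 kg.
Using Δv = v_e ln(m₀/m_f): Δv = v_e · ln(62,800/7,327) = 3610.0 × ln(8.571) = 3610.0 × 2.1484 ≈ 7756 m/s.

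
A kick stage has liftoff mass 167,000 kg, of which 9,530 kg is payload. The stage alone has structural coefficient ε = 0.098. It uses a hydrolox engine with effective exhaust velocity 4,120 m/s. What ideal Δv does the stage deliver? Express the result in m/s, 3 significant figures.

Stage wet mass = m₀ − payload = 167,000 − 9,530 = 157,470 kg.
Stage dry mass = ε × stage wet mass = 0.098 × 157,470 = 15,432.1 kg.
Burnout mass m_f = stage dry + payload = 15,432.1 + 9,530 = 24,962.1 kg.
Δv = v_e · ln(167,000/24,962.1) = 4120.0 × ln(6.69) = 4120.0 × 1.9006 ≈ 7831 m/s.

Δv ≈ 7830 m/s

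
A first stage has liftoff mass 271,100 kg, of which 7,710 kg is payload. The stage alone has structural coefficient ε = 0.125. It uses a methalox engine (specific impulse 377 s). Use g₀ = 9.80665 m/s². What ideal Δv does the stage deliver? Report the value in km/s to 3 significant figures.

Stage wet mass = m₀ − payload = 271,100 − 7,710 = 263,390 kg.
Stage dry mass = ε × stage wet mass = 0.125 × 263,390 = 32,923.8 kg.
Burnout mass m_f = stage dry + payload = 32,923.8 + 7,710 = 40,633.8 kg.
v_e = Isp · g₀ = 377 × 9.80665 = 3697.1 m/s.
From the ideal rocket equation, Δv = v_e · ln(271,100/40,633.8) = 3697.1 × ln(6.672) = 3697.1 × 1.8979 ≈ 7017 m/s.

Δv ≈ 7.02 km/s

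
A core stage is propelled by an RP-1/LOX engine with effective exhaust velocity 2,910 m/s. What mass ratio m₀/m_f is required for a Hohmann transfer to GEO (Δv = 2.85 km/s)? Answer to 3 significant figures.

mass ratio ≈ 2.66

Using Δv = v_e ln(m₀/m_f): m₀/m_f = exp(Δv / v_e) = exp(2850 / 2910.0) = exp(0.9794) = 2.6628.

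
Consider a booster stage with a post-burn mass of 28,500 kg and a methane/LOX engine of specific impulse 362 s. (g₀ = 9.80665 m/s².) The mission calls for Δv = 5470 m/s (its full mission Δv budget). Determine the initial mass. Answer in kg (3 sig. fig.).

v_e = Isp · g₀ = 362 × 9.80665 = 3550.0 m/s.
From the ideal rocket equation, m₀/m_f = exp(Δv / v_e) = exp(5470 / 3550.0) = exp(1.5408) = 4.6685.
m₀ = m_f × 4.6685 = 28,500 × 4.6685 = 133,052 kg.

initial mass ≈ 133000 kg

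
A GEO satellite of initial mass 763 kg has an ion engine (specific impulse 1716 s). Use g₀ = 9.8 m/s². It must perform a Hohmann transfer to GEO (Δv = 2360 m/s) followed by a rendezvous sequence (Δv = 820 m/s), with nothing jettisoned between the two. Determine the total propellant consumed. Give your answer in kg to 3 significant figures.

v_e = Isp · g₀ = 1716 × 9.8 = 16816.8 m/s.
After the first burn: m = 763 × exp(−2360/16816.8) = 763 × 0.86907 = 663.1 kg.
After the second burn: m = 663.1 × exp(−820/16816.8) = 663.1 × 0.95241 = 631.543 kg.
Total propellant = m₀ − m_final = 763 − 631.543 = 131.457 kg.

total propellant consumed ≈ 131 kg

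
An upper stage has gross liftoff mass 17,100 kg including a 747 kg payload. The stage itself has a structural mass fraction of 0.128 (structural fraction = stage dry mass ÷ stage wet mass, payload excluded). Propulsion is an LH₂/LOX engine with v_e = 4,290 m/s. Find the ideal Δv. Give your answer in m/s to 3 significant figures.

Stage wet mass = m₀ − payload = 17,100 − 747 = 16,353 kg.
Stage dry mass = ε × stage wet mass = 0.128 × 16,353 = 2,093.18 kg.
Burnout mass m_f = stage dry + payload = 2,093.18 + 747 = 2,840.18 kg.
Δv = v_e · ln(17,100/2,840.18) = 4290.0 × ln(6.021) = 4290.0 × 1.7952 ≈ 7701 m/s.

Δv ≈ 7700 m/s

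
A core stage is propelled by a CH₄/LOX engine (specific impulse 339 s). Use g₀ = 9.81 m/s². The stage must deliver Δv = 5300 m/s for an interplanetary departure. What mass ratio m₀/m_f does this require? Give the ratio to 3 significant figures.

v_e = Isp · g₀ = 339 × 9.81 = 3325.6 m/s.
m₀/m_f = exp(Δv / v_e) = exp(5300 / 3325.6) = exp(1.5937) = 4.9219.

mass ratio ≈ 4.92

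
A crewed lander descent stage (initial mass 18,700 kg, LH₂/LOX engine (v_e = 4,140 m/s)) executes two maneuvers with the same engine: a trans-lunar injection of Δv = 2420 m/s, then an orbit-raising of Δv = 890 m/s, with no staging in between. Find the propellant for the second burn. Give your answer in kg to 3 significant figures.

After the first burn: m = 18700 × exp(−2420/4140.0) = 18700 × 0.55736 = 10,422.6 kg.
After the second burn: m = 10,422.6 × exp(−890/4140.0) = 10,422.6 × 0.80656 = 8,406.45 kg.
Second-burn propellant = 10,422.6 − 8,406.45 = 2,016.15 kg.

propellant for the second burn ≈ 2020 kg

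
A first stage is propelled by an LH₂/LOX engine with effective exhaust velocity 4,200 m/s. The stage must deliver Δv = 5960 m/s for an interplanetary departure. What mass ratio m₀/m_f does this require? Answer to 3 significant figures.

mass ratio ≈ 4.13

Rocket equation: m₀/m_f = exp(Δv / v_e) = exp(5960 / 4200.0) = exp(1.4190) = 4.1332.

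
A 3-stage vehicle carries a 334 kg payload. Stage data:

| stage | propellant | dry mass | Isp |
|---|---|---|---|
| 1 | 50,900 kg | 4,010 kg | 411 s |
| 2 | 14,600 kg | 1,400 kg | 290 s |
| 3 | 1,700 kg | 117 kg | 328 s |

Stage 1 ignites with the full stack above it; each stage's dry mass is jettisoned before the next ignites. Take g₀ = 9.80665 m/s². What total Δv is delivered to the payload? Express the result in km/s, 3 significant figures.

Ignition mass of stage 1 = 50,900+4,010 + 14,600+1,400 + 1,700+117 + 334 = 73,061 kg.
Stage 1: m₀ = 73,061 kg, m_f = 73,061 − 50,900 = 22,161 kg; Δv = 411×9.80665×ln(3.297) = 4030.5×1.1930 ≈ 4808 m/s.
Stage 2: m₀ = 18,151 kg, m_f = 18,151 − 14,600 = 3,551 kg; Δv = 290×9.80665×ln(5.112) = 2843.9×1.6315 ≈ 4640 m/s.
Stage 3: m₀ = 2,151 kg, m_f = 2,151 − 1,700 = 451 kg; Δv = 328×9.80665×ln(4.769) = 3216.6×1.5622 ≈ 5025 m/s.
Total Δv = 4808 + 4640 + 5025 = 14473 m/s.

Δv ≈ 14.5 km/s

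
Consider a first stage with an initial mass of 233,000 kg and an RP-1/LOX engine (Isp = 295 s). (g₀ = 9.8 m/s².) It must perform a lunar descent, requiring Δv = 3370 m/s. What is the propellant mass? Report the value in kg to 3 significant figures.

v_e = Isp · g₀ = 295 × 9.8 = 2891.0 m/s.
By the Tsiolkovsky rocket equation, m₀/m_f = exp(Δv / v_e) = exp(3370 / 2891.0) = exp(1.1657) = 3.2081.
m_f = 233,000 / 3.2081 = 72,628.7 kg, so propellant = m₀ − m_f = 233,000 − 72,628.7 = 160,371.3 kg.

propellant mass ≈ 160000 kg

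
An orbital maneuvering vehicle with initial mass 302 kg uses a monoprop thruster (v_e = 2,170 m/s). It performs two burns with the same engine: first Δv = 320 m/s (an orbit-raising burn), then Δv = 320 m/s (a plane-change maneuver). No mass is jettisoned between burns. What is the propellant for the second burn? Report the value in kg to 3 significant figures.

After the first burn: m = 302 × exp(−320/2170.0) = 302 × 0.86289 = 260.593 kg.
After the second burn: m = 260.593 × exp(−320/2170.0) = 260.593 × 0.86289 = 224.863 kg.
Second-burn propellant = 260.593 − 224.863 = 35.73 kg.

propellant for the second burn ≈ 35.7 kg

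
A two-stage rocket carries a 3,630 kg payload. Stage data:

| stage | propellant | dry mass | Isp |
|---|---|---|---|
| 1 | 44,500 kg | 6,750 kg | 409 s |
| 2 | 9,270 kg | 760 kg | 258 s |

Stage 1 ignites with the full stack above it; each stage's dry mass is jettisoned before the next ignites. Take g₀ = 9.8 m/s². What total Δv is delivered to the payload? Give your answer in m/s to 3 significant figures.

Ignition mass of stage 1 = 44,500+6,750 + 9,270+760 + 3,630 = 64,910 kg.
Stage 1: m₀ = 64,910 kg, m_f = 64,910 − 44,500 = 20,410 kg; Δv = 409×9.8×ln(3.18) = 4008.2×1.1570 ≈ 4637 m/s.
Stage 2: m₀ = 13,660 kg, m_f = 13,660 − 9,270 = 4,390 kg; Δv = 258×9.8×ln(3.112) = 2528.4×1.1351 ≈ 2870 m/s.
Total Δv = 4637 + 2870 = 7507 m/s.

Δv ≈ 7510 m/s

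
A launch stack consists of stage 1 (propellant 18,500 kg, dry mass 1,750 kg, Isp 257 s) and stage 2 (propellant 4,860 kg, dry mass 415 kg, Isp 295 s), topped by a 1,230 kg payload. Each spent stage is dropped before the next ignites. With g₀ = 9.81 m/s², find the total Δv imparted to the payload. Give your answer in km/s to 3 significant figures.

Ignition mass of stage 1 = 18,500+1,750 + 4,860+415 + 1,230 = 26,755 kg.
Stage 1: m₀ = 26,755 kg, m_f = 26,755 − 18,500 = 8,255 kg; Δv = 257×9.81×ln(3.241) = 2521.2×1.1759 ≈ 2965 m/s.
Stage 2: m₀ = 6,505 kg, m_f = 6,505 − 4,860 = 1,645 kg; Δv = 295×9.81×ln(3.954) = 2894.0×1.3748 ≈ 3979 m/s.
Total Δv = 2965 + 3979 = 6944 m/s.

Δv ≈ 6.94 km/s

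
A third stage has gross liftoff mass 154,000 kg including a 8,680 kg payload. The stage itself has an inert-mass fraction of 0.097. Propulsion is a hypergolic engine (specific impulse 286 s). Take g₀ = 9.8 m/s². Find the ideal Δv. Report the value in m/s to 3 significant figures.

Δv ≈ 5360 m/s

Stage wet mass = m₀ − payload = 154,000 − 8,680 = 145,320 kg.
Stage dry mass = ε × stage wet mass = 0.097 × 145,320 = 14,096 kg.
Burnout mass m_f = stage dry + payload = 14,096 + 8,680 = 22,776 kg.
v_e = Isp · g₀ = 286 × 9.8 = 2802.8 m/s.
Using Δv = v_e ln(m₀/m_f): Δv = v_e · ln(154,000/22,776) = 2802.8 × ln(6.762) = 2802.8 × 1.9112 ≈ 5357 m/s.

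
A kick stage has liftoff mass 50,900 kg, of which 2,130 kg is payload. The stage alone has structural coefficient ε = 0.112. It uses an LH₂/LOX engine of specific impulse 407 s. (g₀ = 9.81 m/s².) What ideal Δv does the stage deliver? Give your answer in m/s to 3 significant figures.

Stage wet mass = m₀ − payload = 50,900 − 2,130 = 48,770 kg.
Stage dry mass = ε × stage wet mass = 0.112 × 48,770 = 5,462.24 kg.
Burnout mass m_f = stage dry + payload = 5,462.24 + 2,130 = 7,592.24 kg.
v_e = Isp · g₀ = 407 × 9.81 = 3992.7 m/s.
Δv = v_e · ln(50,900/7,592.24) = 3992.7 × ln(6.704) = 3992.7 × 1.9027 ≈ 7597 m/s.

Δv ≈ 7600 m/s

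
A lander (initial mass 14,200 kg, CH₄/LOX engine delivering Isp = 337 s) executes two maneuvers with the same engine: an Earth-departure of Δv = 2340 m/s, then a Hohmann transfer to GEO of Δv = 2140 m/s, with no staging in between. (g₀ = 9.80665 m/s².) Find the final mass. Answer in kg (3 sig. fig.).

v_e = Isp · g₀ = 337 × 9.80665 = 3304.8 m/s.
After the first burn: m = 14200 × exp(−2340/3304.8) = 14200 × 0.49260 = 6,994.92 kg.
After the second burn: m = 6,994.92 × exp(−2140/3304.8) = 6,994.92 × 0.52333 = 3,660.65 kg.

final mass ≈ 3660 kg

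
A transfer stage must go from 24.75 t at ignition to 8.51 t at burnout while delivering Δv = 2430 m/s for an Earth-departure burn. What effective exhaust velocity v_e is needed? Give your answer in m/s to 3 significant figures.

ln(m₀/m_f) = ln(24750/8510) = ln(2.908) = 1.0676.
Rocket equation: v_e = Δv / ln(m₀/m_f) = 2430 / 1.0676 = 2276.2 m/s.

v_e ≈ 2280 m/s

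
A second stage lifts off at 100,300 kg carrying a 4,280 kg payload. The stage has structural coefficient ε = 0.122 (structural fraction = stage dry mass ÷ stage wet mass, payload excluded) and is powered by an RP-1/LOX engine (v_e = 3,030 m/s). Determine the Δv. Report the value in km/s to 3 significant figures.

Δv ≈ 5.56 km/s

Stage wet mass = m₀ − payload = 100,300 − 4,280 = 96,020 kg.
Stage dry mass = ε × stage wet mass = 0.122 × 96,020 = 11,714.4 kg.
Burnout mass m_f = stage dry + payload = 11,714.4 + 4,280 = 15,994.4 kg.
Δv = v_e · ln(100,300/15,994.4) = 3030.0 × ln(6.271) = 3030.0 × 1.8359 ≈ 5563 m/s.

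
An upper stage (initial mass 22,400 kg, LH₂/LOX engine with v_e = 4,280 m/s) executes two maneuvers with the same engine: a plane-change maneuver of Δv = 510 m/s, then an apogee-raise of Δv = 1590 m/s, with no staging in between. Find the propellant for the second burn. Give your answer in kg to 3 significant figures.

After the first burn: m = 22400 × exp(−510/4280.0) = 22400 × 0.88767 = 19,883.8 kg.
After the second burn: m = 19,883.8 × exp(−1590/4280.0) = 19,883.8 × 0.68970 = 13,713.9 kg.
Second-burn propellant = 19,883.8 − 13,713.9 = 6,169.9 kg.

propellant for the second burn ≈ 6170 kg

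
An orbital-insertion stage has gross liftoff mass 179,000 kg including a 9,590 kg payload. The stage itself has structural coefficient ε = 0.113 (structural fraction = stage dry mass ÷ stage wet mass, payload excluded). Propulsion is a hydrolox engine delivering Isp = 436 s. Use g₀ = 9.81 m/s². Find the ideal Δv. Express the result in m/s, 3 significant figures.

Stage wet mass = m₀ − payload = 179,000 − 9,590 = 169,410 kg.
Stage dry mass = ε × stage wet mass = 0.113 × 169,410 = 19,143.3 kg.
Burnout mass m_f = stage dry + payload = 19,143.3 + 9,590 = 28,733.3 kg.
v_e = Isp · g₀ = 436 × 9.81 = 4277.2 m/s.
By the Tsiolkovsky rocket equation, Δv = v_e · ln(179,000/28,733.3) = 4277.2 × ln(6.23) = 4277.2 × 1.8293 ≈ 7824 m/s.

Δv ≈ 7820 m/s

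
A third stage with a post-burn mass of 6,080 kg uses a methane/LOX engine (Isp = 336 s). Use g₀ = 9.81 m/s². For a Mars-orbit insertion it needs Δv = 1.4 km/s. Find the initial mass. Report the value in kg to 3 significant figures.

initial mass ≈ 9300 kg

v_e = Isp · g₀ = 336 × 9.81 = 3296.2 m/s.
m₀/m_f = exp(Δv / v_e) = exp(1400 / 3296.2) = exp(0.4247) = 1.5292.
m₀ = m_f × 1.5292 = 6,080 × 1.5292 = 9,297.54 kg.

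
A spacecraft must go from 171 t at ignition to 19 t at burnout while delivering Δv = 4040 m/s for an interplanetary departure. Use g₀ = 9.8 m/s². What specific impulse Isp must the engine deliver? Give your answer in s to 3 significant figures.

Isp ≈ 188 s

ln(m₀/m_f) = ln(171000/19000) = ln(9) = 2.1972.
Rocket equation: v_e = Δv / ln(m₀/m_f) = 4040 / 2.1972 = 1838.7 m/s.
Isp = v_e / g₀ = 1838.7 / 9.8 = 187.6 s.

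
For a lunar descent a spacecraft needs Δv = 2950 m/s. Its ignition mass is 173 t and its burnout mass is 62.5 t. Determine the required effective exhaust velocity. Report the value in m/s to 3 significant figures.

ln(m₀/m_f) = ln(173000/62500) = ln(2.768) = 1.0181.
Using Δv = v_e ln(m₀/m_f): v_e = Δv / ln(m₀/m_f) = 2950 / 1.0181 = 2897.5 m/s.

v_e ≈ 2900 m/s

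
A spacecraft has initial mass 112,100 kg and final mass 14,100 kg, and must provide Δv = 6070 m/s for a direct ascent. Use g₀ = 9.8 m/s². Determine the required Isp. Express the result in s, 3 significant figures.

Isp ≈ 299 s

ln(m₀/m_f) = ln(112100/14100) = ln(7.95) = 2.0732.
Using Δv = v_e ln(m₀/m_f): v_e = Δv / ln(m₀/m_f) = 6070 / 2.0732 = 2927.8 m/s.
Isp = v_e / g₀ = 2927.8 / 9.8 = 298.8 s.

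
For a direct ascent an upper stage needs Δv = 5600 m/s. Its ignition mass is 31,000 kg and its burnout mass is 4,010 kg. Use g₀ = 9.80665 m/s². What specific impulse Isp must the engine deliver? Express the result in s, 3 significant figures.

ln(m₀/m_f) = ln(31000/4010) = ln(7.731) = 2.0452.
From the ideal rocket equation, v_e = Δv / ln(m₀/m_f) = 5600 / 2.0452 = 2738.1 m/s.
Isp = v_e / g₀ = 2738.1 / 9.80665 = 279.2 s.

Isp ≈ 279 s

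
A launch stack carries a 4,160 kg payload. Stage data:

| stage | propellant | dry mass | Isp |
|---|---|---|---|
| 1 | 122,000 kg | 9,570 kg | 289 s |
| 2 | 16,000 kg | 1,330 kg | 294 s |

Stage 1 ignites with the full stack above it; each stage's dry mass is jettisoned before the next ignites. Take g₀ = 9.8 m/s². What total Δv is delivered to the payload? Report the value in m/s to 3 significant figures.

Δv ≈ 8450 m/s

Ignition mass of stage 1 = 122,000+9,570 + 16,000+1,330 + 4,160 = 153,060 kg.
Stage 1: m₀ = 153,060 kg, m_f = 153,060 − 122,000 = 31,060 kg; Δv = 289×9.8×ln(4.928) = 2832.2×1.5949 ≈ 4517 m/s.
Stage 2: m₀ = 21,490 kg, m_f = 21,490 − 16,000 = 5,490 kg; Δv = 294×9.8×ln(3.914) = 2881.2×1.3647 ≈ 3932 m/s.
Total Δv = 4517 + 3932 = 8449 m/s.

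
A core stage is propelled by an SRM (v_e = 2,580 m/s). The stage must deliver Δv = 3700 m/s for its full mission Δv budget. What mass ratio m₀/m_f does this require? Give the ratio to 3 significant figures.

m₀/m_f = exp(Δv / v_e) = exp(3700 / 2580.0) = exp(1.4341) = 4.1959.

mass ratio ≈ 4.20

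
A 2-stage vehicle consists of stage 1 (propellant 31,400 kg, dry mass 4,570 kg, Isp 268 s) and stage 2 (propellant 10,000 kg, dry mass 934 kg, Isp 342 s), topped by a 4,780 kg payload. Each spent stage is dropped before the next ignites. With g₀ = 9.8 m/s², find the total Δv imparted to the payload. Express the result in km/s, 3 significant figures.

Δv ≈ 5.85 km/s

Ignition mass of stage 1 = 31,400+4,570 + 10,000+934 + 4,780 = 51,684 kg.
Stage 1: m₀ = 51,684 kg, m_f = 51,684 − 31,400 = 20,284 kg; Δv = 268×9.8×ln(2.548) = 2626.4×0.9353 ≈ 2457 m/s.
Stage 2: m₀ = 15,714 kg, m_f = 15,714 − 10,000 = 5,714 kg; Δv = 342×9.8×ln(2.75) = 3351.6×1.0116 ≈ 3391 m/s.
Total Δv = 2457 + 3391 = 5848 m/s.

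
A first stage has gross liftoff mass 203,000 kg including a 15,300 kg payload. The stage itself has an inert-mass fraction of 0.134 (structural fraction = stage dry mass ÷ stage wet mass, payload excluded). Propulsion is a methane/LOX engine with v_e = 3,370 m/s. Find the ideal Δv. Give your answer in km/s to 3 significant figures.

Δv ≈ 5.44 km/s

Stage wet mass = m₀ − payload = 203,000 − 15,300 = 187,700 kg.
Stage dry mass = ε × stage wet mass = 0.134 × 187,700 = 25,151.8 kg.
Burnout mass m_f = stage dry + payload = 25,151.8 + 15,300 = 40,451.8 kg.
Δv = v_e · ln(203,000/40,451.8) = 3370.0 × ln(5.018) = 3370.0 × 1.6131 ≈ 5436 m/s.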